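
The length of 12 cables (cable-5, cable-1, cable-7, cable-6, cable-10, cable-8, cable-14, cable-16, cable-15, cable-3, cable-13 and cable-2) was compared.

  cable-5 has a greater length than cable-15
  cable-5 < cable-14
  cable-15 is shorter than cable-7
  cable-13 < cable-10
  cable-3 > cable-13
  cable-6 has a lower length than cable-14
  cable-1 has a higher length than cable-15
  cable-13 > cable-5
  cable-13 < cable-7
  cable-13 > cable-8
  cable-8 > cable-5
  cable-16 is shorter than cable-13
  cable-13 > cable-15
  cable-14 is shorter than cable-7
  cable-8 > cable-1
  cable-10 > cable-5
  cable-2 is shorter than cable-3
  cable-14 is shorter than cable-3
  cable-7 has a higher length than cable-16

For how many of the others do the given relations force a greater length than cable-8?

4

Directly above cable-8: cable-13.
One step further: cable-3, cable-7, cable-10 (4 so far).
Nothing else is reachable above cable-8; 4 in all.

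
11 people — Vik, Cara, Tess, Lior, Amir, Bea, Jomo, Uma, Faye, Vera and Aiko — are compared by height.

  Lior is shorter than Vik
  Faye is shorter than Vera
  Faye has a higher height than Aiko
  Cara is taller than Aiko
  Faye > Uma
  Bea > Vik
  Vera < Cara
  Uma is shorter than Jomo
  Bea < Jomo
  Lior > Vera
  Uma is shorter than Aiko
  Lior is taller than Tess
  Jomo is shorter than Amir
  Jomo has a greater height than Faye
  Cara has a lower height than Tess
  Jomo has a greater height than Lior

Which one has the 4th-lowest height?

Vera

The consecutive relations fix a unique order: Uma < Aiko < Faye < Vera < Cara < Tess < Lior < Vik < Bea < Jomo < Amir.
The 4th smallest is Vera.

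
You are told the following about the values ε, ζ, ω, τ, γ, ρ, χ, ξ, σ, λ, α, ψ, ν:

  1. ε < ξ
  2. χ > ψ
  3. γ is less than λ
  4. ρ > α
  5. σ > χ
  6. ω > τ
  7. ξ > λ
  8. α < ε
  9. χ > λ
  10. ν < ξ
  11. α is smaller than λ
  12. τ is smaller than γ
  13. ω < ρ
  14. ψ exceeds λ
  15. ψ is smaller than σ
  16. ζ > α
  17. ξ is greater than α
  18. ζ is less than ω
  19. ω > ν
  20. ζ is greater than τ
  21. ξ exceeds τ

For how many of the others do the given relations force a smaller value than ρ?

5

Directly below ρ: α, ω.
One step further: τ, ν, ζ (5 so far).
Nothing else is reachable below ρ; 5 in all.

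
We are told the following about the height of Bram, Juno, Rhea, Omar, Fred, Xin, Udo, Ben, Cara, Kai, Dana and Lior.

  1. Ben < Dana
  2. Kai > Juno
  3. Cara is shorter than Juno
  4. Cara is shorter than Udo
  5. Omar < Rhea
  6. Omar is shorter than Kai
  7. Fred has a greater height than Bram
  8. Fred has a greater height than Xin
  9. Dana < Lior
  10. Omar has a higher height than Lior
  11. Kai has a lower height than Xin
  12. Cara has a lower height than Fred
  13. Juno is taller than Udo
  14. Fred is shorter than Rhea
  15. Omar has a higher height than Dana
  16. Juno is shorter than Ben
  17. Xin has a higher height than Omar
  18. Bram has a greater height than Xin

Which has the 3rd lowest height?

Juno

Piecing the relations together gives one ordering: Cara < Udo < Juno < Ben < Dana < Lior < Omar < Kai < Xin < Bram < Fred < Rhea.
The 3rd smallest is Juno.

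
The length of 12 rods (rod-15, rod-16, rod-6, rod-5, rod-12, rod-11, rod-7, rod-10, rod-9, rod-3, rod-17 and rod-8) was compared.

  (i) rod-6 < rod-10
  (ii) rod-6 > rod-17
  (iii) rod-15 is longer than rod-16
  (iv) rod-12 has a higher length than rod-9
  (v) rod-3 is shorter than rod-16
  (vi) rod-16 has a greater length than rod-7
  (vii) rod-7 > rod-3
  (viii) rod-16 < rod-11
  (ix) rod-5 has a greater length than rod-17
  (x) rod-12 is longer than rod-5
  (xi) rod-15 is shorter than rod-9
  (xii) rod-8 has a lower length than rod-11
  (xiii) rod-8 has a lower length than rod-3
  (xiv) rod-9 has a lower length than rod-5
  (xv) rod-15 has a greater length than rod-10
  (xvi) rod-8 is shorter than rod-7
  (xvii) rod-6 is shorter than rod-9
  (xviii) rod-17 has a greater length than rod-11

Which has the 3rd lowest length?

rod-7

Piecing the relations together gives one ordering: rod-8 < rod-3 < rod-7 < rod-16 < rod-11 < rod-17 < rod-6 < rod-10 < rod-15 < rod-9 < rod-5 < rod-12.
Counting 3 from the smallest end gives rod-7.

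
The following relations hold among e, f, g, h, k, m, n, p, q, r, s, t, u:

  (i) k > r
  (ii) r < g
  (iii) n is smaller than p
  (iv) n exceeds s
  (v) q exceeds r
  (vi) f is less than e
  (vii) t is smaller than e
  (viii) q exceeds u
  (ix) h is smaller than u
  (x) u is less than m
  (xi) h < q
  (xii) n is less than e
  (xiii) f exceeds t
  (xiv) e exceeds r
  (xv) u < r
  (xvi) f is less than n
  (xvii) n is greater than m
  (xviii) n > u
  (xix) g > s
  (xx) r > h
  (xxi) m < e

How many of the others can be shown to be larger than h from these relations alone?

9

Directly above h: u, r, q.
One step further: m, n, k, e, g (8 so far).
One step further: p (9 so far).
No other element is forced above h by the given relations, so the count is 9.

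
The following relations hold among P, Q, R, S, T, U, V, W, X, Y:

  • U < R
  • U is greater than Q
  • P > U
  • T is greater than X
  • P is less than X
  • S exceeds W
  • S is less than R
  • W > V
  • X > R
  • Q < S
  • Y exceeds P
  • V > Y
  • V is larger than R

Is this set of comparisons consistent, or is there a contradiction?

We have R < V stated directly, yet also V < W < S < R by chaining the others — so V < R. Contradiction.

inconsistent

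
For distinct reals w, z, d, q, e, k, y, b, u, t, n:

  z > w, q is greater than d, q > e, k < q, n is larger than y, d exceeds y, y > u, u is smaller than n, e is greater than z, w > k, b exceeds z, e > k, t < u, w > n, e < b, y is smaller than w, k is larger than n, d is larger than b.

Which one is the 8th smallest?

e

The consecutive relations fix a unique order: t < u < y < n < k < w < z < e < b < d < q.
The 8th smallest is e.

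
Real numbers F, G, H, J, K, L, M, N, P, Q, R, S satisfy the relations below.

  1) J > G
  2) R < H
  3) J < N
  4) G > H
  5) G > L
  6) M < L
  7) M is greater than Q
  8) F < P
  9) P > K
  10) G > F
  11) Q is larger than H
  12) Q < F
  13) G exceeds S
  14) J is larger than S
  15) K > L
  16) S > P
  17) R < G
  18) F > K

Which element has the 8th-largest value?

Chaining the given pairs: R < H < Q < M < L < K < F < P < S < G < J < N.
Counting 8 from the largest end gives L.

L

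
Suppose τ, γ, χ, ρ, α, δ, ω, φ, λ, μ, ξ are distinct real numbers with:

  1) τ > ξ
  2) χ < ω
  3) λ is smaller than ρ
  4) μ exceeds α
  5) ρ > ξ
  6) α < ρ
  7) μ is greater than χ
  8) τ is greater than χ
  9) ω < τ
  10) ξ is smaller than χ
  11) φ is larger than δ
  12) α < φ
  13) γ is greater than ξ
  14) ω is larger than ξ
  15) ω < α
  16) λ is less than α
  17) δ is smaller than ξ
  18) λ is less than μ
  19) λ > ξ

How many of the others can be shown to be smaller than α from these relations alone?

5

From α the given relations immediately reach ω, λ.
From those, ξ, χ — 4 in total.
From those, δ — 5 in total.
Nothing else is reachable below α; 5 in all.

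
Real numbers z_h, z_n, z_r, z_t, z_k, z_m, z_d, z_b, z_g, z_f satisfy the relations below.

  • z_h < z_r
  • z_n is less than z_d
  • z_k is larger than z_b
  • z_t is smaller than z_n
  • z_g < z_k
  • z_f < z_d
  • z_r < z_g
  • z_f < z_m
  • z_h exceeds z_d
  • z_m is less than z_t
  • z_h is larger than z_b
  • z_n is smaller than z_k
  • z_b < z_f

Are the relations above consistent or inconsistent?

The single ordering z_b < z_f < z_m < z_t < z_n < z_d < z_h < z_r < z_g < z_k satisfies every listed relation, so no contradiction arises.

consistent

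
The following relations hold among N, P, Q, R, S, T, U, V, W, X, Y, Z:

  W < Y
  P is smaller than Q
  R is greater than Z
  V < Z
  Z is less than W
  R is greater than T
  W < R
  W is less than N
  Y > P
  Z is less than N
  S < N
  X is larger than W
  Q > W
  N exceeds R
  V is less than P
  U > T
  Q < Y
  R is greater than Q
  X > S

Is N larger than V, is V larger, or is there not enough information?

N

Link the given pairs in sequence: V < Z; Z < W; W < Q; Q < R; R < N.
Together: V < Z < W < Q < R < N.
So N is larger.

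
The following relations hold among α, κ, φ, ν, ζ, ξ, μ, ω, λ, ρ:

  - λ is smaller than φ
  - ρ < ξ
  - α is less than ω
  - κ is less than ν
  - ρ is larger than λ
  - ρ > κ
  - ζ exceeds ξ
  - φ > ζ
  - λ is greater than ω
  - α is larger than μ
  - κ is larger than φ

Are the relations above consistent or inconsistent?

Chaining the given relations yields ρ < ξ < ζ < φ < κ, so ρ < κ. But one relation states κ < ρ. These cannot both hold.

inconsistent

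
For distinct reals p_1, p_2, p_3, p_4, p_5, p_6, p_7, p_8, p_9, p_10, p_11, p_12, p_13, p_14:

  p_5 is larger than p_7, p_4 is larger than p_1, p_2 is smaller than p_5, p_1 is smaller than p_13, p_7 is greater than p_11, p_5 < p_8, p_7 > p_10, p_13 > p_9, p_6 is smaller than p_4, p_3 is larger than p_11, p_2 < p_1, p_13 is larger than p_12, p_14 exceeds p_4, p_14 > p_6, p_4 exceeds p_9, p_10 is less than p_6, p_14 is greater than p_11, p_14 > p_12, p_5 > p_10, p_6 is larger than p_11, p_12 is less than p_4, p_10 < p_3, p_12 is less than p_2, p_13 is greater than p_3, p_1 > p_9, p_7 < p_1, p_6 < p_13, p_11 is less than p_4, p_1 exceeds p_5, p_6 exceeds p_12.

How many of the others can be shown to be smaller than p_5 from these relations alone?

5

From p_5 the given relations immediately reach p_10, p_2, p_7.
From those, p_11, p_12 — 5 in total.
No other element is forced below p_5 by the given relations, so the count is 5.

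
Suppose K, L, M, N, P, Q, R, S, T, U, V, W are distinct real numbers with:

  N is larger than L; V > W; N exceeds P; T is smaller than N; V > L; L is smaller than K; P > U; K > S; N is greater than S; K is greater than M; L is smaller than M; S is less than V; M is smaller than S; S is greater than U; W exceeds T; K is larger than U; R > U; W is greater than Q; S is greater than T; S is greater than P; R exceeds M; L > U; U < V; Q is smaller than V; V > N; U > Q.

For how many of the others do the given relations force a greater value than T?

The elements the relations force above T are S, N, K, W, V — no chain reaches any other.
That is 5.

5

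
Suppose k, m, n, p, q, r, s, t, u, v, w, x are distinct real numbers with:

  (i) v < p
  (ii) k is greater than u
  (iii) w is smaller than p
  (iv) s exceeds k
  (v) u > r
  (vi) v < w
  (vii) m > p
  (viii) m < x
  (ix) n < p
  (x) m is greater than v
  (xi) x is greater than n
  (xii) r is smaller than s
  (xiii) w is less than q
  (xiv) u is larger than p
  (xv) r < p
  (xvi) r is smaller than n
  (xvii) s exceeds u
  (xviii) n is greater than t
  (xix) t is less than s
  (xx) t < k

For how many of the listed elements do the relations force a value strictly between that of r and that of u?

The relations place r below u. An element lies strictly between them when it is forced above r and also forced below u.
Above r: {n, p, m, k, x, s}. Below u: {t, v, w, n, p}.
Intersection: {n, p} — 2.

2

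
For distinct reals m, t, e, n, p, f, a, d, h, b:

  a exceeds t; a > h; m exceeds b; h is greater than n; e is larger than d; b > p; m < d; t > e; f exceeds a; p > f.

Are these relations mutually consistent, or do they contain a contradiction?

inconsistent

We have t < a stated directly, yet also a < f < p < b < m < d < e < t by chaining the others — so a < t. Contradiction.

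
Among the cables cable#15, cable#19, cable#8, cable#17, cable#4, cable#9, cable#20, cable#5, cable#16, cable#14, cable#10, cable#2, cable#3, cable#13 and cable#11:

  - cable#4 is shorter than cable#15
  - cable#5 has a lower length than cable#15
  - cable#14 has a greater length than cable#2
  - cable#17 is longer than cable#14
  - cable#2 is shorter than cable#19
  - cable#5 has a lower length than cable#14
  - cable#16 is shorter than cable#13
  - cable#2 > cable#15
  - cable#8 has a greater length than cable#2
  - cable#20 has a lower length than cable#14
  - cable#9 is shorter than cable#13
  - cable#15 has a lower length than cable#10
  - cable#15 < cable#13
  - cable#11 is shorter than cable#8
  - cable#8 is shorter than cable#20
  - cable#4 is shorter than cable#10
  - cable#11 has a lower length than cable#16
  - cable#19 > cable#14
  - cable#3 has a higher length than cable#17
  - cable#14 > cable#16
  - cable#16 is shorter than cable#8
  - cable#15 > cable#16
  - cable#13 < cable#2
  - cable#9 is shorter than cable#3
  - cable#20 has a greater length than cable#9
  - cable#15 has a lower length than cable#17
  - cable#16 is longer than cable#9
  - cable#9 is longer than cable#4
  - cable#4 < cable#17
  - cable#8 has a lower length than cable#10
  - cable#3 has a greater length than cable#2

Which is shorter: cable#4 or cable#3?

cable#4

Link the given pairs in sequence: cable#4 < cable#9; cable#9 < cable#16; cable#16 < cable#15; cable#15 < cable#13; cable#13 < cable#2; cable#2 < cable#8; cable#8 < cable#20; cable#20 < cable#14; cable#14 < cable#17; cable#17 < cable#3.
Together: cable#4 < cable#9 < cable#16 < cable#15 < cable#13 < cable#2 < cable#8 < cable#20 < cable#14 < cable#17 < cable#3.
So cable#4 < cable#3; cable#4 is the shorter of the two.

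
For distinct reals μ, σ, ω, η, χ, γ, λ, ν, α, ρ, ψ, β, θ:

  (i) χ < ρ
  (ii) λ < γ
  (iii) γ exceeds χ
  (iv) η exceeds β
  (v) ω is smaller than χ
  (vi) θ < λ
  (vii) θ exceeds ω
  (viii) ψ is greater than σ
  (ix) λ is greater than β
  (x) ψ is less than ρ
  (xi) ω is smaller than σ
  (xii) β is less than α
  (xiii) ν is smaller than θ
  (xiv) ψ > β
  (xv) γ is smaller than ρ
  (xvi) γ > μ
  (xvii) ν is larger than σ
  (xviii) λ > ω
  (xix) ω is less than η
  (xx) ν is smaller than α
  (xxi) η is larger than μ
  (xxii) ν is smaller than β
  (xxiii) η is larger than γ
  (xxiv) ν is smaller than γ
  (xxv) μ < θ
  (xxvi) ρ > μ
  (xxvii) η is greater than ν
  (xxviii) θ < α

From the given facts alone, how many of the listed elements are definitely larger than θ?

5

Directly above θ: λ, α.
One step further: γ (3 so far).
One step further: ρ, η (5 so far).
Nothing else is reachable above θ; 5 in all.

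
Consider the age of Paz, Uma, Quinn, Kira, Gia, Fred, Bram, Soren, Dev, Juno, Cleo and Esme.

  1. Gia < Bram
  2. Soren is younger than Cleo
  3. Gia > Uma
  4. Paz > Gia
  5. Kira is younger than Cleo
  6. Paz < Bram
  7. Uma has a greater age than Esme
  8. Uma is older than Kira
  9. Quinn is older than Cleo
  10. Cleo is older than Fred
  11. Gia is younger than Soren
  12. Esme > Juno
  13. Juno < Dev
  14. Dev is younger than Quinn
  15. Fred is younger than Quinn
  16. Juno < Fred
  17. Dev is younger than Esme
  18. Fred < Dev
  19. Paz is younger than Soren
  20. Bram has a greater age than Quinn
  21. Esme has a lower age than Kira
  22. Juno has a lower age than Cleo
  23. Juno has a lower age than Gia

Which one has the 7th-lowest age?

Gia

The consecutive relations fix a unique order: Juno < Fred < Dev < Esme < Kira < Uma < Gia < Paz < Soren < Cleo < Quinn < Bram.
The 7th smallest is Gia.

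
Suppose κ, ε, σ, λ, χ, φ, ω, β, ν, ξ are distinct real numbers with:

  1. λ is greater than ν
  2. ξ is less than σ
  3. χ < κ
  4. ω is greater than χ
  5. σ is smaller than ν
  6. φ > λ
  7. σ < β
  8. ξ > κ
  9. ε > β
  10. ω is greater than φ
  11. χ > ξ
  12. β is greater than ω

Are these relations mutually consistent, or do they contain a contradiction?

Chaining the given relations yields χ < κ < ξ, so χ < ξ. But one relation states ξ < χ. These cannot both hold.

inconsistent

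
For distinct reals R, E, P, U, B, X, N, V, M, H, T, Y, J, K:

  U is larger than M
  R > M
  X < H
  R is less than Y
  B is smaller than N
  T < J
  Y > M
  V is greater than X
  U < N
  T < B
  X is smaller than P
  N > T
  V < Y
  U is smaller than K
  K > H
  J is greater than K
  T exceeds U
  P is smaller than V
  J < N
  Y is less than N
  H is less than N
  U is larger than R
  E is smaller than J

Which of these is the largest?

N

X is not greatest since X < H; H is not greatest since H < K; M is not greatest since M < R; P is not greatest since P < V; V is not greatest since V < Y; R is not greatest since R < Y; U is not greatest since U < K; Y is not greatest since Y < N; K is not greatest since K < J; E is not greatest since E < J; T is not greatest since T < B; J is not greatest since J < N; B is not greatest since B < N.
Only N has nothing above it, so N is the largest.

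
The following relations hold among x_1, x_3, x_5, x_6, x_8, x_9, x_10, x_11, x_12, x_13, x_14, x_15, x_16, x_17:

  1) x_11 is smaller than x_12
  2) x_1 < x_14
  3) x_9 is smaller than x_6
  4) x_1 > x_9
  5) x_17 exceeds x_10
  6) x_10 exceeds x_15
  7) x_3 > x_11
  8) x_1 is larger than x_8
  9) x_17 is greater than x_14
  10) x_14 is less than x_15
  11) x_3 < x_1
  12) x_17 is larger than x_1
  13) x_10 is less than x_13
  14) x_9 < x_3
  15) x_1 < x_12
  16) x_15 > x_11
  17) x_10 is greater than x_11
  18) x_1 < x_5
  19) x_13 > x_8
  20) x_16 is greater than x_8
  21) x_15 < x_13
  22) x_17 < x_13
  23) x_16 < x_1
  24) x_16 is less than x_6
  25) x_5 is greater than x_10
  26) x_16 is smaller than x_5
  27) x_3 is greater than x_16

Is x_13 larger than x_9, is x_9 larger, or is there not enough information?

x_9 < x_3 and x_3 < x_1 give x_9 < x_1.
Then x_1 < x_14 extends the chain to x_14.
With x_14 < x_15: x_9 < x_3 < x_1 < x_14 < x_15.
Then x_15 < x_10 extends the chain to x_10.
Then x_10 < x_17 extends the chain to x_17.
Then x_17 < x_13 extends the chain to x_13.
So x_13 is larger.

x_13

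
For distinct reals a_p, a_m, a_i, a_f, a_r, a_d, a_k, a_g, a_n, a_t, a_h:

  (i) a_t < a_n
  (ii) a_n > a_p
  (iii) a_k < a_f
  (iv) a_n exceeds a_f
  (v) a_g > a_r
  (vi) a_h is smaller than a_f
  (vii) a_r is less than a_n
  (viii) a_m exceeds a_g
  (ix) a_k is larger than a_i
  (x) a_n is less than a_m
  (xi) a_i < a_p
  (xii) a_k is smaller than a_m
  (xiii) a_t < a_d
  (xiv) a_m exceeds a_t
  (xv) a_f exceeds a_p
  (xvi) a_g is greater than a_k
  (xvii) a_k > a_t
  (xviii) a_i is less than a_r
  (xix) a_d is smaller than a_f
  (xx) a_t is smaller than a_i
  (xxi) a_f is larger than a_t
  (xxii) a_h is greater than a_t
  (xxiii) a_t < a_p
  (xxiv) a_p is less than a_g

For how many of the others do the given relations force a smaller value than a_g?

5

Directly below a_g: a_k, a_p, a_r.
One step further: a_t, a_i (5 so far).
No other element is forced below a_g by the given relations, so the count is 5.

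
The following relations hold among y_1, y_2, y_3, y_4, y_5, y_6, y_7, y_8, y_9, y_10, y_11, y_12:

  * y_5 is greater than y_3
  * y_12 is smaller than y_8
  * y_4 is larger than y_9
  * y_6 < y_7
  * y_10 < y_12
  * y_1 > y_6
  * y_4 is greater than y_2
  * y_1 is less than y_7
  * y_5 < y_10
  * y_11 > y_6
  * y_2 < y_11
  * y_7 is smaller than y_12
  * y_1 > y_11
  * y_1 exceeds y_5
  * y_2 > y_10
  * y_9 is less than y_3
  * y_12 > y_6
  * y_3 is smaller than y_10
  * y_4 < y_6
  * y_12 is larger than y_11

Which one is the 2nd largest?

y_12

The consecutive relations fix a unique order: y_9 < y_3 < y_5 < y_10 < y_2 < y_4 < y_6 < y_11 < y_1 < y_7 < y_12 < y_8.
The 2nd largest is y_12.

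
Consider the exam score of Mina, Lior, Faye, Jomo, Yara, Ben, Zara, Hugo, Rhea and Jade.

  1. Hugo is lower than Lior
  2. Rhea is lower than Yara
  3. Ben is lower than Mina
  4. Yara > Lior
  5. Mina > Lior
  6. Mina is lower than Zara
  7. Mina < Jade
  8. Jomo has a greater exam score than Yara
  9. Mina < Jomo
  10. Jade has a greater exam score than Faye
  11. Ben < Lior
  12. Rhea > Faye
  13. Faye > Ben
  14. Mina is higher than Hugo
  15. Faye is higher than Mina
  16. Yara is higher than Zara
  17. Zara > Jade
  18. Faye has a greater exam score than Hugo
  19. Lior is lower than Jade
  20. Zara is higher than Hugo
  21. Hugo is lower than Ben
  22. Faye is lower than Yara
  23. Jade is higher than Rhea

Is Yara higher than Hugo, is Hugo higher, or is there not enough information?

Yara

Hugo < Ben and Ben < Lior give Hugo < Lior.
Then Lior < Mina extends the chain to Mina.
With Mina < Faye: Hugo < Ben < Lior < Mina < Faye.
With Faye < Rhea: Hugo < Ben < Lior < Mina < Faye < Rhea.
With Rhea < Jade: Hugo < Ben < Lior < Mina < Faye < Rhea < Jade.
With Jade < Zara: Hugo < Ben < Lior < Mina < Faye < Rhea < Jade < Zara.
With Zara < Yara: Hugo < Ben < Lior < Mina < Faye < Rhea < Jade < Zara < Yara.
So Yara is higher.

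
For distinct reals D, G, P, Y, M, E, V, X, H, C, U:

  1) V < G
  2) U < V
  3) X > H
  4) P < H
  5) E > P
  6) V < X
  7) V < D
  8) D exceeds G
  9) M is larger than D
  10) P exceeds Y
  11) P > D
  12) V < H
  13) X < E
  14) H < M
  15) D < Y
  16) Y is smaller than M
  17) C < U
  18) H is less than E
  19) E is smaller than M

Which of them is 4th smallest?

G

The consecutive relations fix a unique order: C < U < V < G < D < Y < P < H < X < E < M.
The 4th smallest is G.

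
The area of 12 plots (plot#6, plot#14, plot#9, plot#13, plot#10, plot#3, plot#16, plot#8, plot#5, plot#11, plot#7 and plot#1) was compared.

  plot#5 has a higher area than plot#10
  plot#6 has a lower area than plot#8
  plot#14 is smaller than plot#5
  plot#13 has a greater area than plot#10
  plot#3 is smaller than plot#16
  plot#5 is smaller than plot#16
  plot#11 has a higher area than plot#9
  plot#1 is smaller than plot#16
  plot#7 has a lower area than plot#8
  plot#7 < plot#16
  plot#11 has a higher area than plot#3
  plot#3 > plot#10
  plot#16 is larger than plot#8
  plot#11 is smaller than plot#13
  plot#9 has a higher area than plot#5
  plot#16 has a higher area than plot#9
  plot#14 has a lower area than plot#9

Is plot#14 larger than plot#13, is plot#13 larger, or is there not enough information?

plot#13

plot#14 < plot#5 and plot#5 < plot#9 give plot#14 < plot#9.
Then plot#9 < plot#11 extends the chain to plot#11.
Then plot#11 < plot#13 extends the chain to plot#13.
So plot#13 is larger.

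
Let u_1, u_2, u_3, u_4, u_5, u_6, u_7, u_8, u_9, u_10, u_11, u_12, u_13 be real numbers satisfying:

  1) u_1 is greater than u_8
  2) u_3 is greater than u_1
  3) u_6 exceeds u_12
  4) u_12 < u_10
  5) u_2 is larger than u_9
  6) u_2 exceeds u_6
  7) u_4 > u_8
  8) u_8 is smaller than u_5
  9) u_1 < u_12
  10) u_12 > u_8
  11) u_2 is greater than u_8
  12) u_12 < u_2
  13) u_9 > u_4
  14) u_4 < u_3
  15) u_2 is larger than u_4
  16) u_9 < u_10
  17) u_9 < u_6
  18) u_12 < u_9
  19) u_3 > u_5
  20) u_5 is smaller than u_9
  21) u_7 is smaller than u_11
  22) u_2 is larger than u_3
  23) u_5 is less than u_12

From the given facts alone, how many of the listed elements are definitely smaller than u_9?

5

From u_9 the given relations immediately reach u_4, u_5, u_12.
From those, u_8, u_1 — 5 in total.
No other element is forced below u_9 by the given relations, so the count is 5.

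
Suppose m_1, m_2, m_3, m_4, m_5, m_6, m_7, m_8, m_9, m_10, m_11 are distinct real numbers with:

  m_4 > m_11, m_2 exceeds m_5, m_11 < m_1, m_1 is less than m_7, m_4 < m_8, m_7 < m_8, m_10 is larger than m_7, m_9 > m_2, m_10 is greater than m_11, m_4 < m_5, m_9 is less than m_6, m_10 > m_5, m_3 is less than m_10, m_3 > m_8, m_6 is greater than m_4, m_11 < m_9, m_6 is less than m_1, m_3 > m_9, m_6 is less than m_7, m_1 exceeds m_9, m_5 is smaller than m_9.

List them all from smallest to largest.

m_11 < m_4 < m_5 < m_2 < m_9 < m_6 < m_1 < m_7 < m_8 < m_3 < m_10

Nothing is placed below m_11, so it is least; from there m_11 < m_4; m_4 < m_5; m_5 < m_2; m_2 < m_9; m_9 < m_6; m_6 < m_1; m_1 < m_7; m_7 < m_8; m_8 < m_3; m_3 < m_10, each given directly.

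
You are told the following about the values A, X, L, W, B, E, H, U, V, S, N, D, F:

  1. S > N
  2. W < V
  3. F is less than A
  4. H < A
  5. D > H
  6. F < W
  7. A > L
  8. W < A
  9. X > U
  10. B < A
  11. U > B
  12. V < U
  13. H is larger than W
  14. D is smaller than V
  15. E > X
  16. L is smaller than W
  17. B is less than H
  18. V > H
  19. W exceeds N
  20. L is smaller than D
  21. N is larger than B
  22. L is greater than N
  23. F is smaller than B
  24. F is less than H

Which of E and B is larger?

B < N and N < L give B < L.
Then L < W extends the chain to W.
With W < H: B < N < L < W < H.
With H < D: B < N < L < W < H < D.
Then D < V extends the chain to V.
Then V < U extends the chain to U.
With U < X: B < N < L < W < H < D < V < U < X.
With X < E: B < N < L < W < H < D < V < U < X < E.
So B < E; E is the larger of the two.

E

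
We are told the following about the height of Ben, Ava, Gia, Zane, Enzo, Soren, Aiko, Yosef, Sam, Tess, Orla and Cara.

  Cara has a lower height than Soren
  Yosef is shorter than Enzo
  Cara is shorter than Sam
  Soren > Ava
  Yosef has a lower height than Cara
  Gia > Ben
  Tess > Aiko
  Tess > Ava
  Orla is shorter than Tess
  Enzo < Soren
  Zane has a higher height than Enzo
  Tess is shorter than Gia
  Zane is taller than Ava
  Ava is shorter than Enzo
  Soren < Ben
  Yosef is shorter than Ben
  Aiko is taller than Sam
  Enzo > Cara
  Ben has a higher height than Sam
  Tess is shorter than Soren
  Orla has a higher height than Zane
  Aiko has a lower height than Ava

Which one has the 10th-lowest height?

Piecing the relations together gives one ordering: Yosef < Cara < Sam < Aiko < Ava < Enzo < Zane < Orla < Tess < Soren < Ben < Gia.
Counting 10 from the smallest end gives Soren.

Soren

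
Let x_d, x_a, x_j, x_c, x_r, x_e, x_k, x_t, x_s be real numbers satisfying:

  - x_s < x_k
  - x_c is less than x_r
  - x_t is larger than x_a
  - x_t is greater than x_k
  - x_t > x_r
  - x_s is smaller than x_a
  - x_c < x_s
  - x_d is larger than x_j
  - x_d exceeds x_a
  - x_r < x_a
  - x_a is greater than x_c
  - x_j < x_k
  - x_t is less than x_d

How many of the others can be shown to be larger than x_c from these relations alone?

6

The elements the relations force above x_c are x_s, x_r, x_a, x_k, x_t, x_d — no chain reaches any other.
That is 6.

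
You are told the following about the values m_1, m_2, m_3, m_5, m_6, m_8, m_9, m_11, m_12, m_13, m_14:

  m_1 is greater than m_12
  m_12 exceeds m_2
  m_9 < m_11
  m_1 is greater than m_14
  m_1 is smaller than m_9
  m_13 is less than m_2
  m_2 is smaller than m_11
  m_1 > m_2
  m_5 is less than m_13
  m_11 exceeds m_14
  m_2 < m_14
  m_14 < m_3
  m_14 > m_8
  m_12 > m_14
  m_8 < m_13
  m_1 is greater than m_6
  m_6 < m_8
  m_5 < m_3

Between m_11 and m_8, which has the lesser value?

m_8

m_8 < m_13 < m_2 < m_14 < m_12 < m_1 < m_9 < m_11, by transitivity through m_13, m_2, m_14, m_12, m_1, m_9.
So m_8 < m_11; m_8 is the smaller of the two.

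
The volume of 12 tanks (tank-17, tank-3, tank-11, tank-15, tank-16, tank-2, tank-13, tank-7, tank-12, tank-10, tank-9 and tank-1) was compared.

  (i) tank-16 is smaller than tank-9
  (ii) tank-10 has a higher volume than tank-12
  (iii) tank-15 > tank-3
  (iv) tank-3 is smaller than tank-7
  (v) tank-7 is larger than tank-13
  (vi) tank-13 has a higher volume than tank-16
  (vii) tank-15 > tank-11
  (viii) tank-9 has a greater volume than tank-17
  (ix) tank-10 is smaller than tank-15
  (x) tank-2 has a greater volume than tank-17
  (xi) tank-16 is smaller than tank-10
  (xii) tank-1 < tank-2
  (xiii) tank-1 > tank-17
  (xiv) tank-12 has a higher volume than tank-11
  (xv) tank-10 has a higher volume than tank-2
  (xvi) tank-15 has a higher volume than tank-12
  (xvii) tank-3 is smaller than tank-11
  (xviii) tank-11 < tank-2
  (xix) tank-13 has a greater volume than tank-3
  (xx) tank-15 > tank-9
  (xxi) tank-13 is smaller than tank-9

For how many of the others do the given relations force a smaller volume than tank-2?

The elements the relations force below tank-2 are tank-17, tank-3, tank-11, tank-1 — no chain reaches any other.
That is 4.

4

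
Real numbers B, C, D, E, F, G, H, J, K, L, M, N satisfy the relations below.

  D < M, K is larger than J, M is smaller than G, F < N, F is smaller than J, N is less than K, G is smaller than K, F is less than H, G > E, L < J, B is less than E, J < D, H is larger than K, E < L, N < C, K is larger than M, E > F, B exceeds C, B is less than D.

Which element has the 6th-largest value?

Chaining the given pairs: F < N < C < B < E < L < J < D < M < G < K < H.
Counting 6 from the largest end gives J.

J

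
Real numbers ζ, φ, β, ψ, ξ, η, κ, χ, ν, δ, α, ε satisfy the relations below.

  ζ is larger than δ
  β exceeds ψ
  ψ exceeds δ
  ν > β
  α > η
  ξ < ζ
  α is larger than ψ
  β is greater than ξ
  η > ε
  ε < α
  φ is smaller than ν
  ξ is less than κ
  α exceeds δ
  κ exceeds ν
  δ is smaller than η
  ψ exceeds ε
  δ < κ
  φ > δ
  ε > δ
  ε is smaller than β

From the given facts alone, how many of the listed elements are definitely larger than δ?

9

The elements the relations force above δ are ε, η, ψ, φ, ζ, α, β, ν, κ — no chain reaches any other.
That is 9.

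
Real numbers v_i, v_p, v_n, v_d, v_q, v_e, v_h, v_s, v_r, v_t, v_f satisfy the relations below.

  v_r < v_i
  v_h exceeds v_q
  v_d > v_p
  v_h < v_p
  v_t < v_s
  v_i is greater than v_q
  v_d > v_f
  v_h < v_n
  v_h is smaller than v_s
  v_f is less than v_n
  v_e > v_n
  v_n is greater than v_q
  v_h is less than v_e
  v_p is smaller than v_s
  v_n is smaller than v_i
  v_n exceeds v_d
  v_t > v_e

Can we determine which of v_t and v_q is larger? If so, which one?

v_t

v_q < v_h and v_h < v_p give v_q < v_p.
With v_p < v_d: v_q < v_h < v_p < v_d.
With v_d < v_n: v_q < v_h < v_p < v_d < v_n.
Then v_n < v_e extends the chain to v_e.
Then v_e < v_t extends the chain to v_t.
So v_t is larger.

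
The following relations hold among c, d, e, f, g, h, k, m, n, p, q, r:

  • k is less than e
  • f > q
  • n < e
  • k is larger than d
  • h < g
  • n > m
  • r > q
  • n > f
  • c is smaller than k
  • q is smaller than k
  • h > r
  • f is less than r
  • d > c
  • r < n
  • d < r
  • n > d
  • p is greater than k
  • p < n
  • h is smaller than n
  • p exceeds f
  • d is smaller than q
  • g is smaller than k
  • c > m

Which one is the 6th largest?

Piecing the relations together gives one ordering: m < c < d < q < f < r < h < g < k < p < n < e.
The 6th largest is h.

h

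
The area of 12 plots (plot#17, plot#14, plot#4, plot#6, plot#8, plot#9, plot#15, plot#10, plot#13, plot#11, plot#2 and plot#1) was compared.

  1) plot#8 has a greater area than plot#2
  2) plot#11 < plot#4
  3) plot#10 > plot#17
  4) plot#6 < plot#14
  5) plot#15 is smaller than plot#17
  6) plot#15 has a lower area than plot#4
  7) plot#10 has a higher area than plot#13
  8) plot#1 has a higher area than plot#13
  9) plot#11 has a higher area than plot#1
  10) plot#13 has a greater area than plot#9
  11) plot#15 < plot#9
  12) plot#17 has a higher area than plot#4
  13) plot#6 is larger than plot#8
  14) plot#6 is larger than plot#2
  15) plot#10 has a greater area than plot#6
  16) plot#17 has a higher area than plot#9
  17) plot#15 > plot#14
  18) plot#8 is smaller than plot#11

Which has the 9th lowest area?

The consecutive relations fix a unique order: plot#2 < plot#8 < plot#6 < plot#14 < plot#15 < plot#9 < plot#13 < plot#1 < plot#11 < plot#4 < plot#17 < plot#10.
Counting 9 from the smallest end gives plot#11.

plot#11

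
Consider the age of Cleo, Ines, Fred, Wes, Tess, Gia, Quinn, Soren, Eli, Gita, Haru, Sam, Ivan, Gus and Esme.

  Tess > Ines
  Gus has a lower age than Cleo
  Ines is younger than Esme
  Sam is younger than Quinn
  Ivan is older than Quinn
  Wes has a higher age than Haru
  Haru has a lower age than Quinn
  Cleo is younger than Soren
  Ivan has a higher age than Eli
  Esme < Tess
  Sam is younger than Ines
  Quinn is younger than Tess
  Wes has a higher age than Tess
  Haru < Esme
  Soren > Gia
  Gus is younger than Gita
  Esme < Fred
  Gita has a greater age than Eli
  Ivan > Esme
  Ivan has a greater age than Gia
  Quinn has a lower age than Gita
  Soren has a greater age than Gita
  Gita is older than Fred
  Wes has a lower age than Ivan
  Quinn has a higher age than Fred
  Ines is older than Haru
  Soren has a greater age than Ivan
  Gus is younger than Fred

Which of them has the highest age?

Soren

Chaining downward from Soren: directly below it, Gia, Cleo, Gita, Ivan; then Eli, Gus, Esme, Fred, Quinn, Wes; then Haru, Sam, Ines, Tess.
That covers every other element, and nothing is given above Soren, so Soren is the highest age.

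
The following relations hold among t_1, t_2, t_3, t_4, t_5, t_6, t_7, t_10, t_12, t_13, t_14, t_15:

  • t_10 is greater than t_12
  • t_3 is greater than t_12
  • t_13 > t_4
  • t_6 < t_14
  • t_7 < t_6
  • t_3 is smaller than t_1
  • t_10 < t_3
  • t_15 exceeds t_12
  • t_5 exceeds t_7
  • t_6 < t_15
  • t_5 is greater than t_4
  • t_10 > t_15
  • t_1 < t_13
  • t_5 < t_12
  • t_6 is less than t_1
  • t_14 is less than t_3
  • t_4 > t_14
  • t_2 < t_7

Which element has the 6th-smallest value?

The consecutive relations fix a unique order: t_2 < t_7 < t_6 < t_14 < t_4 < t_5 < t_12 < t_15 < t_10 < t_3 < t_1 < t_13.
The 6th smallest is t_5.

t_5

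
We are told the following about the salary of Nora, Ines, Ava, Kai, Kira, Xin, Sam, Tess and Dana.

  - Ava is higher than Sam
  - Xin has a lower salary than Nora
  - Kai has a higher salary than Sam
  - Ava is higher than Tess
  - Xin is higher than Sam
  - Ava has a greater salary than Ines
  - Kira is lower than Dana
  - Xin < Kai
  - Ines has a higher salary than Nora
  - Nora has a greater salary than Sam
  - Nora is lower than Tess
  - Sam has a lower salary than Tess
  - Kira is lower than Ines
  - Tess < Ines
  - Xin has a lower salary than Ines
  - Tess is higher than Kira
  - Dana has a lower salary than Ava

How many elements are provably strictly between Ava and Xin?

3

The relations place Xin below Ava. An element lies strictly between them when it is forced above Xin and also forced below Ava.
Above Xin: {Nora, Tess, Kai, Ines}. Below Ava: {Kira, Dana, Sam, Nora, Tess, Ines}.
Intersection: {Nora, Tess, Ines} — 3.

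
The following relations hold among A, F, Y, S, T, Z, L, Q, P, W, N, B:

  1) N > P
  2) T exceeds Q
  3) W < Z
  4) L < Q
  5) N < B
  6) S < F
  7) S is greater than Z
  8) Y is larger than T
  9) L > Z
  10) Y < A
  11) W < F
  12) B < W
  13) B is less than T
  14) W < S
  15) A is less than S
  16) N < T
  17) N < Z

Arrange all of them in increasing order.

P < N < B < W < Z < L < Q < T < Y < A < S < F

The consecutive links are each given: P < N; N < B; B < W; W < Z; Z < L; L < Q; Q < T; T < Y; Y < A; A < S; S < F.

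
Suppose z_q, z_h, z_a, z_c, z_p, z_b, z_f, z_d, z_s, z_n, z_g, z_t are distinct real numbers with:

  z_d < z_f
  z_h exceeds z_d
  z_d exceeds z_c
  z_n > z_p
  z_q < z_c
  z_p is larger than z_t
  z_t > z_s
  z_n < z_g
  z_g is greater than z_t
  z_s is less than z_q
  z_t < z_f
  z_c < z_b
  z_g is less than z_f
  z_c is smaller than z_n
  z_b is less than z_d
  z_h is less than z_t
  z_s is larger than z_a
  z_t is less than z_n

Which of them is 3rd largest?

z_n

Piecing the relations together gives one ordering: z_a < z_s < z_q < z_c < z_b < z_d < z_h < z_t < z_p < z_n < z_g < z_f.
Counting 3 from the largest end gives z_n.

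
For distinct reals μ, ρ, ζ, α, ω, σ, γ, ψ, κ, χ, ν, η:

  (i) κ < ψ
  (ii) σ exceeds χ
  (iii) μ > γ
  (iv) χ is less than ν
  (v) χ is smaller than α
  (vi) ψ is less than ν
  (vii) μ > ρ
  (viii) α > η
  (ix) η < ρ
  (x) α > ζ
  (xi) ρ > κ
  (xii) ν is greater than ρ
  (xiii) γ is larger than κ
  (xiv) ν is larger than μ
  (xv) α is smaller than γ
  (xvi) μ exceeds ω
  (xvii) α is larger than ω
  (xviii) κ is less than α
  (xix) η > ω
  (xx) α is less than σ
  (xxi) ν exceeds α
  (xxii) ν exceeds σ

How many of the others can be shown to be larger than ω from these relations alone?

7

From ω the given relations immediately reach η, α, μ.
From those, ρ, γ, σ, ν — 7 in total.
No other element is forced above ω by the given relations, so the count is 7.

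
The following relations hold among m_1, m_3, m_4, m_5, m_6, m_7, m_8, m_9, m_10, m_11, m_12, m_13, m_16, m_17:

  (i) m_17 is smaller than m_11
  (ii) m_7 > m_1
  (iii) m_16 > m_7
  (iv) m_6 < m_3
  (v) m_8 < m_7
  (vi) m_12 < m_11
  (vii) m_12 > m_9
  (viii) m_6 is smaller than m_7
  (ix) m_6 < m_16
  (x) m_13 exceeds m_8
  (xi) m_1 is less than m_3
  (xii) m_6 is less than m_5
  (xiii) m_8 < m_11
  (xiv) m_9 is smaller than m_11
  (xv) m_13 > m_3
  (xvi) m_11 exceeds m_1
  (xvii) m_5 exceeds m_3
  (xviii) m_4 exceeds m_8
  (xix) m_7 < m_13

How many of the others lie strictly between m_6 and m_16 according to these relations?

1

Chaining upward from m_6 reaches: m_7, m_3, m_5, m_13.
Chaining downward from m_16 reaches: m_1, m_8, m_7.
Strictly between m_6 and m_16 are those in both lists: m_7 — 1 element.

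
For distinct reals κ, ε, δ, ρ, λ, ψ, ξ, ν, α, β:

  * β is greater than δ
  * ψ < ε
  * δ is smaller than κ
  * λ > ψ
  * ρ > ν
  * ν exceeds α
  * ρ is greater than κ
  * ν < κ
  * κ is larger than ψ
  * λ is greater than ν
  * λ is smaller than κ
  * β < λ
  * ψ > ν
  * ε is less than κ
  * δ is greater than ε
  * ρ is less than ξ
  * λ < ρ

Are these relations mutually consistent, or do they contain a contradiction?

consistent

Every relation is compatible with α < ν < ψ < ε < δ < β < λ < κ < ρ < ξ; the set is consistent.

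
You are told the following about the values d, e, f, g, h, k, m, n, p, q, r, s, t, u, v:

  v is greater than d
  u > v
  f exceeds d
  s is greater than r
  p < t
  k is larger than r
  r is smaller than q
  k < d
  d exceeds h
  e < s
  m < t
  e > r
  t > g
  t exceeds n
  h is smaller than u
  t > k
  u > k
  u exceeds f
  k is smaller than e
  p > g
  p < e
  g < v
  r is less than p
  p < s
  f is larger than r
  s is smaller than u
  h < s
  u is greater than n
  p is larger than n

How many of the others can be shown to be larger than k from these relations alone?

7

The elements the relations force above k are d, e, v, f, t, s, u — no chain reaches any other.
That is 7.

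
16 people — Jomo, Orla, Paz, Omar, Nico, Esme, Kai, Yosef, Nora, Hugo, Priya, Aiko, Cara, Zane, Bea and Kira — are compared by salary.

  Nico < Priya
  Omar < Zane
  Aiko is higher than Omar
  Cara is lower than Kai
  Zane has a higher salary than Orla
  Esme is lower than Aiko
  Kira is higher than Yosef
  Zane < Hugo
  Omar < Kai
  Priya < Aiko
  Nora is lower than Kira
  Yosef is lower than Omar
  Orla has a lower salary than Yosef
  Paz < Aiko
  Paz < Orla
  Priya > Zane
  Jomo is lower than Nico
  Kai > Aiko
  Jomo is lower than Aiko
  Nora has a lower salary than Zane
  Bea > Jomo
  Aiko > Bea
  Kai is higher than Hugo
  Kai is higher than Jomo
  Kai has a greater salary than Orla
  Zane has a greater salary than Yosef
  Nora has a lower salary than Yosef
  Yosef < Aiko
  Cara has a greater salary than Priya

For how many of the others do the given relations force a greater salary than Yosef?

8

Directly above Yosef: Omar, Kira, Zane, Aiko.
One step further: Priya, Hugo, Kai (7 so far).
One step further: Cara (8 so far).
Nothing else is reachable above Yosef; 8 in all.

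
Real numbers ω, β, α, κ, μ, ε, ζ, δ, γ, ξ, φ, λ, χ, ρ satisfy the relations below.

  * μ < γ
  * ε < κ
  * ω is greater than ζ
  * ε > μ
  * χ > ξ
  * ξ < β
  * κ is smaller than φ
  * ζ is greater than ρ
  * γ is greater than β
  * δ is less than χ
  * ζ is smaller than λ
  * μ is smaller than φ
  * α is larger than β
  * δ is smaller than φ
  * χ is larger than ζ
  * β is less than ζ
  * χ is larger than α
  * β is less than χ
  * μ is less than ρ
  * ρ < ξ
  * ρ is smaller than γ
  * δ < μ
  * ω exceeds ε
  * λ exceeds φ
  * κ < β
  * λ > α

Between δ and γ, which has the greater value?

γ

The relevant relations are δ < μ; μ < ρ; ρ < ξ; ξ < β; β < γ.
Chaining these gives δ < μ < ρ < ξ < β < γ.
So δ < γ; γ is the larger of the two.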